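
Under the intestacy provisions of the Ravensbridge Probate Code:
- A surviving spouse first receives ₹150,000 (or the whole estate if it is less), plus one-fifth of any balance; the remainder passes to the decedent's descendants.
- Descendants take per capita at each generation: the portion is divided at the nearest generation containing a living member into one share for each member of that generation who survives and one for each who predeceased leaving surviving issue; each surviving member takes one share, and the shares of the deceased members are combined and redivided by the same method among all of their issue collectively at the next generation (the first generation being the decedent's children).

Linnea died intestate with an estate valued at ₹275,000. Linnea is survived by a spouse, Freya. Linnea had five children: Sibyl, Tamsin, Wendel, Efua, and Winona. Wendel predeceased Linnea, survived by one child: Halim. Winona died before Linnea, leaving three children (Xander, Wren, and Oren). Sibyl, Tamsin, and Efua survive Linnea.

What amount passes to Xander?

Xander receives ₹10,000.

Freya first takes ₹150,000, leaving a balance of ₹125,000. Freya then takes one-fifth of the balance (₹25,000), for a total of ₹175,000. The remaining ₹100,000 passes to the descendants.
The descendants' portion (₹100,000) is divided at the children's generation into 5 shares of ₹20,000. Sibyl, Tamsin, and Efua each take ₹20,000. The 2 shares of the deceased (Wendel and Winona) are combined into a pool of ₹40,000.
That pool (₹40,000) is divided at the grandchildren's generation equally among Halim, Xander, Wren, and Oren: ₹10,000 each.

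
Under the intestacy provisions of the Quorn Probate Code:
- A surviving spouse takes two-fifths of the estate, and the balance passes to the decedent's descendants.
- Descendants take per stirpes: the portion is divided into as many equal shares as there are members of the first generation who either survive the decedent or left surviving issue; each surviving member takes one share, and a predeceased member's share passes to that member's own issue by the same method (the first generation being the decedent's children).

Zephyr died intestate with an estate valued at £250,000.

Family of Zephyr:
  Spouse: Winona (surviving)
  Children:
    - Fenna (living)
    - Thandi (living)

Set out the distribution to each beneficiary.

Winona takes two-fifths of £250,000 = £100,000. The remaining £150,000 passes to the descendants.
The descendants' portion (£150,000) is divided into 2 shares of £75,000: Fenna and Thandi each take £75,000.

Winona: £100,000; Fenna: £75,000; Thandi: £75,000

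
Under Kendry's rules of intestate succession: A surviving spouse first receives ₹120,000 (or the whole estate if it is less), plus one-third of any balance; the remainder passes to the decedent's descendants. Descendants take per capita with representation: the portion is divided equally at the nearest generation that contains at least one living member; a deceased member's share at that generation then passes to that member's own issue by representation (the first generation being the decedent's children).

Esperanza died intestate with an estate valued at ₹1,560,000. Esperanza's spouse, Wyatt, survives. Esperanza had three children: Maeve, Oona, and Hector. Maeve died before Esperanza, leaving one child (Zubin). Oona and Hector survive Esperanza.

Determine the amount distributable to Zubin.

Wyatt first takes ₹120,000, leaving a balance of ₹1,440,000. Wyatt then takes one-third of the balance (₹480,000), for a total of ₹600,000. The remaining ₹960,000 passes to the descendants.
The descendants' portion (₹960,000) is divided into 3 shares of ₹320,000: Oona and Hector each take ₹320,000; Maeve's ₹320,000 share passes to Maeve's issue.
Maeve's share (₹320,000) passes entirely to Zubin.

Zubin receives ₹320,000.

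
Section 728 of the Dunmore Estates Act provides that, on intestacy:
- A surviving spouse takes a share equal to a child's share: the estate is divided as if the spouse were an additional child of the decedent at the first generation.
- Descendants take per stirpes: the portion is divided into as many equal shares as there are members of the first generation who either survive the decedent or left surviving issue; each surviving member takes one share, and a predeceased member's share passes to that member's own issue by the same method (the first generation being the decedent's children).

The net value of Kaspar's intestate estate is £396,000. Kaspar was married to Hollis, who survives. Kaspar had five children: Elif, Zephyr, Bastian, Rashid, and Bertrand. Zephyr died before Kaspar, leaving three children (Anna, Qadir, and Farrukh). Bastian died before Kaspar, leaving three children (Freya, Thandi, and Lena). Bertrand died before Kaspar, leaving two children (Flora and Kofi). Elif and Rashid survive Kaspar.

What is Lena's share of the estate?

Lena receives £22,000.

The spouse counts as an additional share at the children's level, so there are 6 primary shares of £66,000. Hollis takes one such share (£66,000).
The children's combined portion (£330,000) is divided into 5 shares of £66,000: Elif and Rashid each take £66,000; Zephyr's £66,000 share passes to Zephyr's issue; Bastian's £66,000 share passes to Bastian's issue; Bertrand's £66,000 share passes to Bertrand's issue.
Zephyr's share (£66,000) is divided into 3 shares of £22,000: Anna, Qadir, and Farrukh each take £22,000.
Bastian's share (£66,000) is divided into 3 shares of £22,000: Freya, Thandi, and Lena each take £22,000.
Bertrand's share (£66,000) is divided into 2 shares of £33,000: Flora and Kofi each take £33,000.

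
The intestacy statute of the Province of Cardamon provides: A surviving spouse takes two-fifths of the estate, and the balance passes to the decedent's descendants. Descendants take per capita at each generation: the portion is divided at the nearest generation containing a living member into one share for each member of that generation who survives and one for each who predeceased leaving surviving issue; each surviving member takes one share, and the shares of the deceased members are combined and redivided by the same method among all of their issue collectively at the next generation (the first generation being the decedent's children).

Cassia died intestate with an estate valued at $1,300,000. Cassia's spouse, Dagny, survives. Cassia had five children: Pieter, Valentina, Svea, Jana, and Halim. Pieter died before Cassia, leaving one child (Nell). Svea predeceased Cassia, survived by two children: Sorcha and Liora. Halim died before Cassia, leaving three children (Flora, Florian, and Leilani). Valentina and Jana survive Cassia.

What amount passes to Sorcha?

Dagny takes two-fifths of $1,300,000 = $520,000. The remaining $780,000 passes to the descendants.
The descendants' portion ($780,000) is divided at the children's generation into 5 shares of $156,000. Valentina and Jana each take $156,000. The 3 shares of the deceased (Pieter, Svea, and Halim) are combined into a pool of $468,000.
That pool ($468,000) is divided at the grandchildren's generation equally among Nell, Sorcha, Liora, Flora, Florian, and Leilani: $78,000 each.

Sorcha receives $78,000.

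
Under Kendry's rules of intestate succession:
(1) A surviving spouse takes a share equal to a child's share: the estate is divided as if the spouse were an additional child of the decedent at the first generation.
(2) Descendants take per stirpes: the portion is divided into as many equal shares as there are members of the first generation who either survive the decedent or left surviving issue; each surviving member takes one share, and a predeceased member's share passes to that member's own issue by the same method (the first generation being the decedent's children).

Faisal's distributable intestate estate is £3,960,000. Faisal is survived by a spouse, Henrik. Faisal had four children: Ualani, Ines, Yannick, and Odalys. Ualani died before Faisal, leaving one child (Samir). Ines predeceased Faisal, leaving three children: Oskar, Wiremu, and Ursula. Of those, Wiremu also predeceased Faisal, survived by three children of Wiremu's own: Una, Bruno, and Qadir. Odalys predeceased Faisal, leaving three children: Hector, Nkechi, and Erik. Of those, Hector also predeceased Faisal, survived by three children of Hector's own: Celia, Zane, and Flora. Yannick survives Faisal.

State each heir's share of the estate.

Henrik: £792,000; Samir: £792,000; Oskar: £264,000; Una: £88,000; Bruno: £88,000; Qadir: £88,000; Ursula: £264,000; Yannick: £792,000; Celia: £88,000; Zane: £88,000; Flora: £88,000; Nkechi: £264,000; Erik: £264,000

The spouse counts as an additional share at the children's level, so there are 5 primary shares of £792,000. Henrik takes one such share (£792,000).
The children's combined portion (£3,168,000) is divided into 4 shares of £792,000: Yannick takes £792,000; Ualani's £792,000 share passes to Ualani's issue; Ines's £792,000 share passes to Ines's issue; Odalys's £792,000 share passes to Odalys's issue.
Ualani's share (£792,000) passes entirely to Samir.
Ines's share (£792,000) is divided into 3 shares of £264,000: Oskar and Ursula each take £264,000; Wiremu's £264,000 share passes to Wiremu's issue.
Wiremu's share (£264,000) is divided into 3 shares of £88,000: Una, Bruno, and Qadir each take £88,000.
Odalys's share (£792,000) is divided into 3 shares of £264,000: Nkechi and Erik each take £264,000; Hector's £264,000 share passes to Hector's issue.
Hector's share (£264,000) is divided into 3 shares of £88,000: Celia, Zane, and Flora each take £88,000.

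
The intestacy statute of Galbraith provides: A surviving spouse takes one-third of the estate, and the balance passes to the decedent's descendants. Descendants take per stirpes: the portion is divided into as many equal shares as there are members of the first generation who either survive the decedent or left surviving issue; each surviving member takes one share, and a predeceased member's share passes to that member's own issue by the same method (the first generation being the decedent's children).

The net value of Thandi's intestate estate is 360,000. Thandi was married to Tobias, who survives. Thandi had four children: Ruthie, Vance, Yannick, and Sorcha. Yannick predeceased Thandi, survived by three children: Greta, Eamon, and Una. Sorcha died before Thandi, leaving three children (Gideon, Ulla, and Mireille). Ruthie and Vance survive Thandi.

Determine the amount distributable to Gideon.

Tobias takes one-third of 360,000 = 120,000. The remaining 240,000 passes to the descendants.
The descendants' portion (240,000) is divided into 4 shares of 60,000: Ruthie and Vance each take 60,000; Yannick's 60,000 share passes to Yannick's issue; Sorcha's 60,000 share passes to Sorcha's issue.
Yannick's share (60,000) is divided into 3 shares of 20,000: Greta, Eamon, and Una each take 20,000.
Sorcha's share (60,000) is divided into 3 shares of 20,000: Gideon, Ulla, and Mireille each take 20,000.

Gideon receives 20,000.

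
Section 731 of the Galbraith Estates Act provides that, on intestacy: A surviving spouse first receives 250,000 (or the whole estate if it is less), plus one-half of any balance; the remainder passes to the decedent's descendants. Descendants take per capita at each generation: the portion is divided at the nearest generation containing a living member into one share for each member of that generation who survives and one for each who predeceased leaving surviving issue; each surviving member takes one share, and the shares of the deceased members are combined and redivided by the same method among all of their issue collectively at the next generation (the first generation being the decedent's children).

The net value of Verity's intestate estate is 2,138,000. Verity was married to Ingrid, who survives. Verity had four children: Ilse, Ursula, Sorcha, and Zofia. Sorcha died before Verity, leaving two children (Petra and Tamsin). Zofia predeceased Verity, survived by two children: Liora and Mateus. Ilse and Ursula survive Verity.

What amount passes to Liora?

Liora receives 118,000.

Ingrid first takes 250,000, leaving a balance of 1,888,000. Ingrid then takes one-half of the balance (944,000), for a total of 1,194,000. The remaining 944,000 passes to the descendants.
The descendants' portion (944,000) is divided at the children's generation into 4 shares of 236,000. Ilse and Ursula each take 236,000. The 2 shares of the deceased (Sorcha and Zofia) are combined into a pool of 472,000.
That pool (472,000) is divided at the grandchildren's generation equally among Petra, Tamsin, Liora, and Mateus: 118,000 each.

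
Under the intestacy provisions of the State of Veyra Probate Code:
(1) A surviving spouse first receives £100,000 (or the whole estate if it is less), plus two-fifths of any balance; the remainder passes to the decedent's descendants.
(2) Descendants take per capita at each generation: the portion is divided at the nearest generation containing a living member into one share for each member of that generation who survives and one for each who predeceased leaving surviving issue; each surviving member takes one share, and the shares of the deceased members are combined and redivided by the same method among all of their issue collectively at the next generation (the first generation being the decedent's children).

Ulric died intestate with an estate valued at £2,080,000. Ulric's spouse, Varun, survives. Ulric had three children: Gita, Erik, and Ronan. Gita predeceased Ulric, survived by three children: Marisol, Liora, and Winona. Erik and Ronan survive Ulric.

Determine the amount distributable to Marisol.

Varun first takes £100,000, leaving a balance of £1,980,000. Varun then takes two-fifths of the balance (£792,000), for a total of £892,000. The remaining £1,188,000 passes to the descendants.
The descendants' portion (£1,188,000) is divided at the children's generation into 3 shares of £396,000. Erik and Ronan each take £396,000. The remaining share for the deceased Gita (£396,000) is carried to the next generation.
That pool (£396,000) is divided at the grandchildren's generation equally among Marisol, Liora, and Winona: £132,000 each.

Marisol receives £132,000.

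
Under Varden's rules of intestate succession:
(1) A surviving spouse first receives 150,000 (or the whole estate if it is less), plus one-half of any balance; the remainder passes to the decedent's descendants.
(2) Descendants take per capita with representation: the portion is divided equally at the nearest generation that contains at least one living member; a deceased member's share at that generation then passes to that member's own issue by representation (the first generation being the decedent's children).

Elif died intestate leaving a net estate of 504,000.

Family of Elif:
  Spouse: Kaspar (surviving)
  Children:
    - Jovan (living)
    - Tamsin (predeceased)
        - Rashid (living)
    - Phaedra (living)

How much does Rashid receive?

Rashid receives 59,000.

Kaspar first takes 150,000, leaving a balance of 354,000. Kaspar then takes one-half of the balance (177,000), for a total of 327,000. The remaining 177,000 passes to the descendants.
The descendants' portion (177,000) is divided into 3 shares of 59,000: Jovan and Phaedra each take 59,000; Tamsin's 59,000 share passes to Tamsin's issue.
Tamsin's share (59,000) passes entirely to Rashid.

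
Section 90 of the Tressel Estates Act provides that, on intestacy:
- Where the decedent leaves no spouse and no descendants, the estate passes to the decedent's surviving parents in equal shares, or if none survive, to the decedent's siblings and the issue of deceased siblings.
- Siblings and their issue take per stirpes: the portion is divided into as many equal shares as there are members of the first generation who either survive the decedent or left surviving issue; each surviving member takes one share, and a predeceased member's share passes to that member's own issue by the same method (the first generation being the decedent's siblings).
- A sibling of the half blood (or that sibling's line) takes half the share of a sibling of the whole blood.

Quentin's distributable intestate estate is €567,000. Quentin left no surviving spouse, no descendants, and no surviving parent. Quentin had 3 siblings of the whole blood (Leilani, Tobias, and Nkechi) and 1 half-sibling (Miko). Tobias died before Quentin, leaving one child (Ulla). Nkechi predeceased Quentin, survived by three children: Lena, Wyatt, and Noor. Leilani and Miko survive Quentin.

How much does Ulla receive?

The entire €567,000 passes to the siblings and their issue.
Counting each half-blood sibling's line as half a unit, there are 7/2 units in €567,000, so one unit is €162,000. Whole-blood lines (Leilani, Tobias, and Nkechi) take €162,000 each; half-blood lines (Miko) take €81,000 each.
Tobias's share (€162,000) passes entirely to Ulla.
Nkechi's share (€162,000) is divided into 3 shares of €54,000: Lena, Wyatt, and Noor each take €54,000.

Ulla receives €162,000.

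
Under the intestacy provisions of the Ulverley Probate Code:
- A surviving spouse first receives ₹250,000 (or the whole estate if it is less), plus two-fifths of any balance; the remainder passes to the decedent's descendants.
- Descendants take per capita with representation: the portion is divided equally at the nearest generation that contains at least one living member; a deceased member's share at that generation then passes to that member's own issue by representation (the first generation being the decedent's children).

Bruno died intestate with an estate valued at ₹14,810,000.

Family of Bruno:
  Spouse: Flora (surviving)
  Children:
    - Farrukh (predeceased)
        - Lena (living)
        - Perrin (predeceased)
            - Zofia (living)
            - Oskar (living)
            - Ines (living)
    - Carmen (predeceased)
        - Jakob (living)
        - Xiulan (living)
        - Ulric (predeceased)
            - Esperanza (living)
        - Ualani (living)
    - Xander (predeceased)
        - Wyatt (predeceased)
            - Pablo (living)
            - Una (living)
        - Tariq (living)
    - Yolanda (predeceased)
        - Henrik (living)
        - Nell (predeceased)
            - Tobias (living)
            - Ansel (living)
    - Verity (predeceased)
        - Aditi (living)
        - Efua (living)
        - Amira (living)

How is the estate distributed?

Flora: ₹6,074,000; Lena: ₹672,000; Zofia: ₹224,000; Oskar: ₹224,000; Ines: ₹224,000; Jakob: ₹672,000; Xiulan: ₹672,000; Esperanza: ₹672,000; Ualani: ₹672,000; Pablo: ₹336,000; Una: ₹336,000; Tariq: ₹672,000; Henrik: ₹672,000; Tobias: ₹336,000; Ansel: ₹336,000; Aditi: ₹672,000; Efua: ₹672,000; Amira: ₹672,000

Flora first takes ₹250,000, leaving a balance of ₹14,560,000. Flora then takes two-fifths of the balance (₹5,824,000), for a total of ₹6,074,000. The remaining ₹8,736,000 passes to the descendants.
No child survives, so the initial division is made at the grandchildren's generation.
The descendants' portion (₹8,736,000) is divided into 13 shares of ₹672,000: Lena, Jakob, Xiulan, Ualani, Tariq, Henrik, Aditi, Efua, and Amira each take ₹672,000; Perrin's ₹672,000 share passes to Perrin's issue; Ulric's ₹672,000 share passes to Ulric's issue; Wyatt's ₹672,000 share passes to Wyatt's issue; Nell's ₹672,000 share passes to Nell's issue.
Perrin's share (₹672,000) is divided into 3 shares of ₹224,000: Zofia, Oskar, and Ines each take ₹224,000.
Ulric's share (₹672,000) passes entirely to Esperanza.
Wyatt's share (₹672,000) is divided into 2 shares of ₹336,000: Pablo and Una each take ₹336,000.
Nell's share (₹672,000) is divided into 2 shares of ₹336,000: Tobias and Ansel each take ₹336,000.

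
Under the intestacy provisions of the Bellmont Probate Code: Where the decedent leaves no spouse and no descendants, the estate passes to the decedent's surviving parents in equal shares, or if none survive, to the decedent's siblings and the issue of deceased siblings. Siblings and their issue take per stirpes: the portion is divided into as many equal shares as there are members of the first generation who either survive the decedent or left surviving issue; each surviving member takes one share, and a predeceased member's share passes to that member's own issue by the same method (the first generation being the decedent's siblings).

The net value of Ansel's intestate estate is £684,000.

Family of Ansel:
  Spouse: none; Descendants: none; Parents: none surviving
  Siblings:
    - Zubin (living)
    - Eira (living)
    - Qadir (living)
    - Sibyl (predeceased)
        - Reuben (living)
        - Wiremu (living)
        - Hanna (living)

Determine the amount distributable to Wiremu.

The entire £684,000 passes to the siblings and their issue.
That amount (£684,000) is divided into 4 shares of £171,000: Zubin, Eira, and Qadir each take £171,000; Sibyl's £171,000 share passes to Sibyl's issue.
Sibyl's share (£171,000) is divided into 3 shares of £57,000: Reuben, Wiremu, and Hanna each take £57,000.

Wiremu receives £57,000.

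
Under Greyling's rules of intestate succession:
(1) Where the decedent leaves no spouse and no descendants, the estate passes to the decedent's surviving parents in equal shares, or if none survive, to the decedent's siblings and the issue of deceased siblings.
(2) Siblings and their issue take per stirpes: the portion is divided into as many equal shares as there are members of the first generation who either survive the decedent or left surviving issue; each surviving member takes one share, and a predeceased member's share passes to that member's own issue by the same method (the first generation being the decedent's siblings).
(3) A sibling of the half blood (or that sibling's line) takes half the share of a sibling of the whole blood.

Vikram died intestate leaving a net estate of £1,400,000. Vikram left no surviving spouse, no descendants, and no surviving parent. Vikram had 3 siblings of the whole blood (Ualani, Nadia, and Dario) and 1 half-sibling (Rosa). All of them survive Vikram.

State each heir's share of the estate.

The entire £1,400,000 passes to the siblings and their issue.
Counting each half-blood sibling's line as half a unit, there are 7/2 units in £1,400,000, so one unit is £400,000. Whole-blood lines (Ualani, Nadia, and Dario) take £400,000 each; half-blood lines (Rosa) take £200,000 each.

Ualani: £400,000; Nadia: £400,000; Rosa: £200,000; Dario: £400,000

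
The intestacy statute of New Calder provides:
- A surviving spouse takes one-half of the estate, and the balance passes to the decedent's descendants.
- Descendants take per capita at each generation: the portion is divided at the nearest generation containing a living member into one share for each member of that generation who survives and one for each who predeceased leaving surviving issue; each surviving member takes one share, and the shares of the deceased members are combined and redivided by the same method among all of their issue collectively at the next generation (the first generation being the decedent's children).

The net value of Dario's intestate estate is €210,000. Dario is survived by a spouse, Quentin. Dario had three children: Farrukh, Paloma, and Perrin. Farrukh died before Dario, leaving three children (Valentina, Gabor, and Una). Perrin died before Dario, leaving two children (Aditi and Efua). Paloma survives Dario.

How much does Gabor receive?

Gabor receives €14,000.

Quentin takes one-half of €210,000 = €105,000. The remaining €105,000 passes to the descendants.
The descendants' portion (€105,000) is divided at the children's generation into 3 shares of €35,000. Paloma takes €35,000. The 2 shares of the deceased (Farrukh and Perrin) are combined into a pool of €70,000.
That pool (€70,000) is divided at the grandchildren's generation equally among Valentina, Gabor, Una, Aditi, and Efua: €14,000 each.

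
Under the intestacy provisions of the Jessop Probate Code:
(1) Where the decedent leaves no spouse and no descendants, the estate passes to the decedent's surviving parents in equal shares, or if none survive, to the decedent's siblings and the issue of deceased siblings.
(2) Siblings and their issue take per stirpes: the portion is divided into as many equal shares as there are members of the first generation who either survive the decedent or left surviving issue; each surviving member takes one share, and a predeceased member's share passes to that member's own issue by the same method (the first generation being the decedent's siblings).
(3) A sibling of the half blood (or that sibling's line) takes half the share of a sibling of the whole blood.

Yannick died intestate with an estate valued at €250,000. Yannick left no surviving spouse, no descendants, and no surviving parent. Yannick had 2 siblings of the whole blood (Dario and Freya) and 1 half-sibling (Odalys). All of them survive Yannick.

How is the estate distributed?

Odalys: €50,000; Dario: €100,000; Freya: €100,000

The entire €250,000 passes to the siblings and their issue.
Counting each half-blood sibling's line as half a unit, there are 5/2 units in €250,000, so one unit is €100,000. Whole-blood lines (Dario and Freya) take €100,000 each; half-blood lines (Odalys) take €50,000 each.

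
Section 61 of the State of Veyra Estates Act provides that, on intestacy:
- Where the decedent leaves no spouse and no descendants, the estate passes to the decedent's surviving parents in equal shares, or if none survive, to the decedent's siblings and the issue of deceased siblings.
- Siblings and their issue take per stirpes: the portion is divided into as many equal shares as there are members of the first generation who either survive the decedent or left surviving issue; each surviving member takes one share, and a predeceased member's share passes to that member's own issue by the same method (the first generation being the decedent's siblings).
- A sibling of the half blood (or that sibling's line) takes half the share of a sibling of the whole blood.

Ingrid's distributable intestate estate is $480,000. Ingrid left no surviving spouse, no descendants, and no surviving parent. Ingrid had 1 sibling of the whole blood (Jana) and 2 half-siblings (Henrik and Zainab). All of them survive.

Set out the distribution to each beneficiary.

Henrik: $120,000; Zainab: $120,000; Jana: $240,000

The entire $480,000 passes to the siblings and their issue.
Counting each half-blood sibling's line as half a unit, there are 2 units in $480,000, so one unit is $240,000. Whole-blood lines (Jana) take $240,000 each; half-blood lines (Henrik and Zainab) take $120,000 each.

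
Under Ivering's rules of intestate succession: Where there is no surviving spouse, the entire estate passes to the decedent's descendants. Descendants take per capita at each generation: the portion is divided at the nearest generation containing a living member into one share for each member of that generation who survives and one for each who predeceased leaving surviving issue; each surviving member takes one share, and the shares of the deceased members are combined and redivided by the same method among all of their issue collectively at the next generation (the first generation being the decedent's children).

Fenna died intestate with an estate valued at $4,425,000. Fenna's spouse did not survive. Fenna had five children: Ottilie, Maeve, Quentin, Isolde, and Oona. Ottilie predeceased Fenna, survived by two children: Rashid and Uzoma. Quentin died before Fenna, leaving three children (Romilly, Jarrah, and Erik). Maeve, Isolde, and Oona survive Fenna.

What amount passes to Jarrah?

The entire $4,425,000 passes to the descendants.
That amount ($4,425,000) is divided at the children's generation into 5 shares of $885,000. Maeve, Isolde, and Oona each take $885,000. The 2 shares of the deceased (Ottilie and Quentin) are combined into a pool of $1,770,000.
That pool ($1,770,000) is divided at the grandchildren's generation equally among Rashid, Uzoma, Romilly, Jarrah, and Erik: $354,000 each.

Jarrah receives $354,000.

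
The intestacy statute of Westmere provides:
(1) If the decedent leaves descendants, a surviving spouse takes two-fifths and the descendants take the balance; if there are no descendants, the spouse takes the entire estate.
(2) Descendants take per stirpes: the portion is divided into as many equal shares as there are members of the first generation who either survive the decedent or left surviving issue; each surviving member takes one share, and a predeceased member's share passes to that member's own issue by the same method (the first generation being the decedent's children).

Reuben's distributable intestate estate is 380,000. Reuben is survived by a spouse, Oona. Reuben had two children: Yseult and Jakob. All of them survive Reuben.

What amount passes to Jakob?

Jakob receives 114,000.

Oona takes two-fifths of 380,000 = 152,000. The remaining 228,000 passes to the descendants.
The descendants' portion (228,000) is divided into 2 shares of 114,000: Yseult and Jakob each take 114,000.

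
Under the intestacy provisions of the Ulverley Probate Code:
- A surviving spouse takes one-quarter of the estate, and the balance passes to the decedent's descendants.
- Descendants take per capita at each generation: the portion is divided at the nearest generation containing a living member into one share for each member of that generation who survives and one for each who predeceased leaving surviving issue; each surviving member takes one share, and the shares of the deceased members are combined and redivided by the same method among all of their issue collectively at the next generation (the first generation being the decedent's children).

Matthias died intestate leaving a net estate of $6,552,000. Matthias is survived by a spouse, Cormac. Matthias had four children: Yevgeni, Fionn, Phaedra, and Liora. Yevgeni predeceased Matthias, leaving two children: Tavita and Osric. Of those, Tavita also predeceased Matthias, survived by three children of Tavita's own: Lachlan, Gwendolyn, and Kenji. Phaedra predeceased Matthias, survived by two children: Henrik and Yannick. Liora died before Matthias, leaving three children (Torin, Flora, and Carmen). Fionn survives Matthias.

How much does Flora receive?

Flora receives $526,500.

Cormac takes one-quarter of $6,552,000 = $1,638,000. The remaining $4,914,000 passes to the descendants.
The descendants' portion ($4,914,000) is divided at the children's generation into 4 shares of $1,228,500. Fionn takes $1,228,500. The 3 shares of the deceased (Yevgeni, Phaedra, and Liora) are combined into a pool of $3,685,500.
That pool ($3,685,500) is divided at the grandchildren's generation into 7 shares of $526,500. Osric, Henrik, Yannick, Torin, Flora, and Carmen each take $526,500. The remaining share for the deceased Tavita ($526,500) is carried to the next generation.
That pool ($526,500) is divided at the great-grandchildren's generation equally among Lachlan, Gwendolyn, and Kenji: $175,500 each.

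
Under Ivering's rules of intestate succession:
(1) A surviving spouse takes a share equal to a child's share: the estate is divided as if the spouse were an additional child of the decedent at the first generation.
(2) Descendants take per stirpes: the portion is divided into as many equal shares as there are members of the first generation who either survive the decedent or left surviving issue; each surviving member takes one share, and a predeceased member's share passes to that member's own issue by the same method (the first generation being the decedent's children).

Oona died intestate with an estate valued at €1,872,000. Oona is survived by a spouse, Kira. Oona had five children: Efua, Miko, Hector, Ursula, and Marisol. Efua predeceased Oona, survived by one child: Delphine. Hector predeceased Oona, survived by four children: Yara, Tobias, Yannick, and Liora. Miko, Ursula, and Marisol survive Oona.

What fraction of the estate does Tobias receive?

The spouse counts as an additional share at the children's level, so there are 6 primary shares of €312,000. Kira takes one such share (€312,000).
The children's combined portion (€1,560,000) is divided into 5 shares of €312,000: Miko, Ursula, and Marisol each take €312,000; Efua's €312,000 share passes to Efua's issue; Hector's €312,000 share passes to Hector's issue.
Efua's share (€312,000) passes entirely to Delphine.
Hector's share (€312,000) is divided into 4 shares of €78,000: Yara, Tobias, Yannick, and Liora each take €78,000.

Tobias receives 1/24 of the estate.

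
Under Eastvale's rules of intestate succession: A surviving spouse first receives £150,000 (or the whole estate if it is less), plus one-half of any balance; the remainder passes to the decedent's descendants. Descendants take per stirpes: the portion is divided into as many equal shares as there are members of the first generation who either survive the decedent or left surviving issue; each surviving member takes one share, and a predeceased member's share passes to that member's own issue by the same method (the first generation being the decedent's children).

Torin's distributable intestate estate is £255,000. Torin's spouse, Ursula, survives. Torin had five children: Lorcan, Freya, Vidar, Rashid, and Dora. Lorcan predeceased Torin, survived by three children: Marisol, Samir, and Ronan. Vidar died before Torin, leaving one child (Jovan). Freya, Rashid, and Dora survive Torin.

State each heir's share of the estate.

Ursula: £202,500; Marisol: £3,500; Samir: £3,500; Ronan: £3,500; Freya: £10,500; Jovan: £10,500; Rashid: £10,500; Dora: £10,500

Ursula first takes £150,000, leaving a balance of £105,000. Ursula then takes one-half of the balance (£52,500), for a total of £202,500. The remaining £52,500 passes to the descendants.
The descendants' portion (£52,500) is divided into 5 shares of £10,500: Freya, Rashid, and Dora each take £10,500; Lorcan's £10,500 share passes to Lorcan's issue; Vidar's £10,500 share passes to Vidar's issue.
Lorcan's share (£10,500) is divided into 3 shares of £3,500: Marisol, Samir, and Ronan each take £3,500.
Vidar's share (£10,500) passes entirely to Jovan.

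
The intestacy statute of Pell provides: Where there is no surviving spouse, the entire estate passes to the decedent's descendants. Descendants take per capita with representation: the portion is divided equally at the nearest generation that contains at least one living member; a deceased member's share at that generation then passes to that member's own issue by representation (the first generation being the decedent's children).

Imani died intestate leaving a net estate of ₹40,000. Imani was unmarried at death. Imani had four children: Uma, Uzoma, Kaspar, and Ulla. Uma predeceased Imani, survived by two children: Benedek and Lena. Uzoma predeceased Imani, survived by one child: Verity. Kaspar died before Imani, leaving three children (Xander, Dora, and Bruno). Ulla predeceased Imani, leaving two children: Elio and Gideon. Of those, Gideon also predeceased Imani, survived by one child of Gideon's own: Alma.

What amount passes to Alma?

Alma receives ₹5,000.

The entire ₹40,000 passes to the descendants.
No child survives, so the initial division is made at the grandchildren's generation.
That amount (₹40,000) is divided into 8 shares of ₹5,000: Benedek, Lena, Verity, Xander, Dora, Bruno, and Elio each take ₹5,000; Gideon's ₹5,000 share passes to Gideon's issue.
Gideon's share (₹5,000) passes entirely to Alma.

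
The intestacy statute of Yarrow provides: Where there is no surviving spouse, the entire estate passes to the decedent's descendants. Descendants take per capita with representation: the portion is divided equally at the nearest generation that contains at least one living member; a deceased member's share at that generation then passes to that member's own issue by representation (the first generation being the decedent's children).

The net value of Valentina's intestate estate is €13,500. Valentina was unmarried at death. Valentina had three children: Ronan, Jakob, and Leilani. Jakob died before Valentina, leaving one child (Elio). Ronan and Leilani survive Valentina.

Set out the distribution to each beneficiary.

The entire €13,500 passes to the descendants.
That amount (€13,500) is divided into 3 shares of €4,500: Ronan and Leilani each take €4,500; Jakob's €4,500 share passes to Jakob's issue.
Jakob's share (€4,500) passes entirely to Elio.

Ronan: €4,500; Elio: €4,500; Leilani: €4,500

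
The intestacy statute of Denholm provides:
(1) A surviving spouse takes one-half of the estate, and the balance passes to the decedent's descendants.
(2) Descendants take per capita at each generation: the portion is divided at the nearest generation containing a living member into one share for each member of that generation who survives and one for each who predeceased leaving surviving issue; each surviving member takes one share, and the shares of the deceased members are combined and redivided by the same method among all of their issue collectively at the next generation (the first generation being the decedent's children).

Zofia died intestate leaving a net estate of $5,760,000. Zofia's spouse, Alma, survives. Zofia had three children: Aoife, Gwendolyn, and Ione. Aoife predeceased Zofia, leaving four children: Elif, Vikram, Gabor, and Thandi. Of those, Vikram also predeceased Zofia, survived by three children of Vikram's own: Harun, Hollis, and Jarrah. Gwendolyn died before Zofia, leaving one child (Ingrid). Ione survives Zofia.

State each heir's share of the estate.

Alma: $2,880,000; Elif: $384,000; Harun: $128,000; Hollis: $128,000; Jarrah: $128,000; Gabor: $384,000; Thandi: $384,000; Ingrid: $384,000; Ione: $960,000

Alma takes one-half of $5,760,000 = $2,880,000. The remaining $2,880,000 passes to the descendants.
The descendants' portion ($2,880,000) is divided at the children's generation into 3 shares of $960,000. Ione takes $960,000. The 2 shares of the deceased (Aoife and Gwendolyn) are combined into a pool of $1,920,000.
That pool ($1,920,000) is divided at the grandchildren's generation into 5 shares of $384,000. Elif, Gabor, Thandi, and Ingrid each take $384,000. The remaining share for the deceased Vikram ($384,000) is carried to the next generation.
That pool ($384,000) is divided at the great-grandchildren's generation equally among Harun, Hollis, and Jarrah: $128,000 each.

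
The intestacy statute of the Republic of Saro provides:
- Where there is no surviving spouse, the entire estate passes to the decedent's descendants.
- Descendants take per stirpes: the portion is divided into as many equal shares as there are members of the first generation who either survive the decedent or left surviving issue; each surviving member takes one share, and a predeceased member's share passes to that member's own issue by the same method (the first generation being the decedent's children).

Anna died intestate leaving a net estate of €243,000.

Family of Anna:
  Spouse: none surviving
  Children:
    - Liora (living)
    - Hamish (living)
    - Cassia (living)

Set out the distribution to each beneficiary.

The entire €243,000 passes to the descendants.
That amount (€243,000) is divided into 3 shares of €81,000: Liora, Hamish, and Cassia each take €81,000.

Liora: €81,000; Hamish: €81,000; Cassia: €81,000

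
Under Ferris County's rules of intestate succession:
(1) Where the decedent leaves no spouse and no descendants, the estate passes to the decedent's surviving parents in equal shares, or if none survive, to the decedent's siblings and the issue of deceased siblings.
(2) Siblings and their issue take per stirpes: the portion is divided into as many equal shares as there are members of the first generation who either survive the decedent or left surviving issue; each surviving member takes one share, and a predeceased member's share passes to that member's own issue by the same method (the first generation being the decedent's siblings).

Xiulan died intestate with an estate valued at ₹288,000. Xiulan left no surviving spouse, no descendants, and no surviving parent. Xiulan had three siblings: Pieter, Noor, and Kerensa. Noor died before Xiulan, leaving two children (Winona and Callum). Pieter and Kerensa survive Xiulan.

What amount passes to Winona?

Winona receives ₹48,000.

The entire ₹288,000 passes to the siblings and their issue.
That amount (₹288,000) is divided into 3 shares of ₹96,000: Pieter and Kerensa each take ₹96,000; Noor's ₹96,000 share passes to Noor's issue.
Noor's share (₹96,000) is divided into 2 shares of ₹48,000: Winona and Callum each take ₹48,000.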